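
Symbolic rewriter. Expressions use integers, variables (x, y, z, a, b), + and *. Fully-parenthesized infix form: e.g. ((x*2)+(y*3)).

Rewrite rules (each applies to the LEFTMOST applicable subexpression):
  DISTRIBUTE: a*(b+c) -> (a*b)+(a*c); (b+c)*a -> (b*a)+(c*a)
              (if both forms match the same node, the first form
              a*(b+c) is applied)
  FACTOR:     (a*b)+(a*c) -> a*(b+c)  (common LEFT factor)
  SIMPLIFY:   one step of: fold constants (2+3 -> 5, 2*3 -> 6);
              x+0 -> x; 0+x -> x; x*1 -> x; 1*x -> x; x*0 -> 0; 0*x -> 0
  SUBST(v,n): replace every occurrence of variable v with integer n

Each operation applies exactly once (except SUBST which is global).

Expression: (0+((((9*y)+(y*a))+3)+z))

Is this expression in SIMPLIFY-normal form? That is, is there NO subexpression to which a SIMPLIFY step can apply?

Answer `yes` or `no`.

Expression: (0+((((9*y)+(y*a))+3)+z))
Scanning for simplifiable subexpressions (pre-order)...
  at root: (0+((((9*y)+(y*a))+3)+z)) (SIMPLIFIABLE)
  at R: ((((9*y)+(y*a))+3)+z) (not simplifiable)
  at RL: (((9*y)+(y*a))+3) (not simplifiable)
  at RLL: ((9*y)+(y*a)) (not simplifiable)
  at RLLL: (9*y) (not simplifiable)
  at RLLR: (y*a) (not simplifiable)
Found simplifiable subexpr at path root: (0+((((9*y)+(y*a))+3)+z))
One SIMPLIFY step would give: ((((9*y)+(y*a))+3)+z)
-> NOT in normal form.

Answer: no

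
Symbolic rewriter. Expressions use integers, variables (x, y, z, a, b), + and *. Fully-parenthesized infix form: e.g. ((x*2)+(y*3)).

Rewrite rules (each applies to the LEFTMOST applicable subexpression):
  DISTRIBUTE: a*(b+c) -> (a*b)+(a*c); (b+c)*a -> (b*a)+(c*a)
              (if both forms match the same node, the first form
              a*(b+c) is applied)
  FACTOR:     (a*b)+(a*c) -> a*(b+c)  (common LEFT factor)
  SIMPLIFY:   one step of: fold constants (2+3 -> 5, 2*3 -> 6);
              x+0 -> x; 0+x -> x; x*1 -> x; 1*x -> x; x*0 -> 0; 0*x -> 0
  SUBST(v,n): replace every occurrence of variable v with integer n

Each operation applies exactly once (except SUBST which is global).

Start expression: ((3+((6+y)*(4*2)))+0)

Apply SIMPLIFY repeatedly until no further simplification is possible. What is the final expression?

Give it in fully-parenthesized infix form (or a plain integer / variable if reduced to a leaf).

Answer: (3+((6+y)*8))

Derivation:
Start: ((3+((6+y)*(4*2)))+0)
Step 1: at root: ((3+((6+y)*(4*2)))+0) -> (3+((6+y)*(4*2))); overall: ((3+((6+y)*(4*2)))+0) -> (3+((6+y)*(4*2)))
Step 2: at RR: (4*2) -> 8; overall: (3+((6+y)*(4*2))) -> (3+((6+y)*8))
Fixed point: (3+((6+y)*8))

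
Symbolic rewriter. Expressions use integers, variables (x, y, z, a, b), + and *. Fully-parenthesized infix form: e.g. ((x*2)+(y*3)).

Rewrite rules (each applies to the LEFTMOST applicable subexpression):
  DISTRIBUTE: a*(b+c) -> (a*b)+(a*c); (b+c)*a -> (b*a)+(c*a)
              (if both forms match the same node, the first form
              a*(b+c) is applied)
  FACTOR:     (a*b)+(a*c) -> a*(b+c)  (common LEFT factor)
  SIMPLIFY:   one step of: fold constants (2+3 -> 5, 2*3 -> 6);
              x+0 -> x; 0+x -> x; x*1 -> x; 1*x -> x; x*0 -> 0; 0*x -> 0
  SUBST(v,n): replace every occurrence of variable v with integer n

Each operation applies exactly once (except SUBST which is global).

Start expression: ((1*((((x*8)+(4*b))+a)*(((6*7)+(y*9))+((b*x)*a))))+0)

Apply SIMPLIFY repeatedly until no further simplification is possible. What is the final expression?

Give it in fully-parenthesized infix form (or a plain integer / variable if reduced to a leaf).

Answer: ((((x*8)+(4*b))+a)*((42+(y*9))+((b*x)*a)))

Derivation:
Start: ((1*((((x*8)+(4*b))+a)*(((6*7)+(y*9))+((b*x)*a))))+0)
Step 1: at root: ((1*((((x*8)+(4*b))+a)*(((6*7)+(y*9))+((b*x)*a))))+0) -> (1*((((x*8)+(4*b))+a)*(((6*7)+(y*9))+((b*x)*a)))); overall: ((1*((((x*8)+(4*b))+a)*(((6*7)+(y*9))+((b*x)*a))))+0) -> (1*((((x*8)+(4*b))+a)*(((6*7)+(y*9))+((b*x)*a))))
Step 2: at root: (1*((((x*8)+(4*b))+a)*(((6*7)+(y*9))+((b*x)*a)))) -> ((((x*8)+(4*b))+a)*(((6*7)+(y*9))+((b*x)*a))); overall: (1*((((x*8)+(4*b))+a)*(((6*7)+(y*9))+((b*x)*a)))) -> ((((x*8)+(4*b))+a)*(((6*7)+(y*9))+((b*x)*a)))
Step 3: at RLL: (6*7) -> 42; overall: ((((x*8)+(4*b))+a)*(((6*7)+(y*9))+((b*x)*a))) -> ((((x*8)+(4*b))+a)*((42+(y*9))+((b*x)*a)))
Fixed point: ((((x*8)+(4*b))+a)*((42+(y*9))+((b*x)*a)))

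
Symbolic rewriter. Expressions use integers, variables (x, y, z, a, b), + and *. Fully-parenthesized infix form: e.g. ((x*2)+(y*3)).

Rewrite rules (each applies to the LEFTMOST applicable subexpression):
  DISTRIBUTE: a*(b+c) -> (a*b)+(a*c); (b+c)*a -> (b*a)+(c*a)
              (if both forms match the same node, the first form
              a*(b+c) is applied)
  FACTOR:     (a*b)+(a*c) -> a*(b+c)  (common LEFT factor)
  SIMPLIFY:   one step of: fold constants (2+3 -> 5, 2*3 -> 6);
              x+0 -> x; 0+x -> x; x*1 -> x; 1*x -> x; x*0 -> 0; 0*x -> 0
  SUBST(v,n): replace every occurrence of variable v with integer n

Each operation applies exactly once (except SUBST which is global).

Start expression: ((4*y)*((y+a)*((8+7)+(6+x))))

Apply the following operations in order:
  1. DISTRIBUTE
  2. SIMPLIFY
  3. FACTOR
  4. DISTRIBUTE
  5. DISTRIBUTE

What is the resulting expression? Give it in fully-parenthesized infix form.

Start: ((4*y)*((y+a)*((8+7)+(6+x))))
Apply DISTRIBUTE at R (target: ((y+a)*((8+7)+(6+x)))): ((4*y)*((y+a)*((8+7)+(6+x)))) -> ((4*y)*(((y+a)*(8+7))+((y+a)*(6+x))))
Apply SIMPLIFY at RLR (target: (8+7)): ((4*y)*(((y+a)*(8+7))+((y+a)*(6+x)))) -> ((4*y)*(((y+a)*15)+((y+a)*(6+x))))
Apply FACTOR at R (target: (((y+a)*15)+((y+a)*(6+x)))): ((4*y)*(((y+a)*15)+((y+a)*(6+x)))) -> ((4*y)*((y+a)*(15+(6+x))))
Apply DISTRIBUTE at R (target: ((y+a)*(15+(6+x)))): ((4*y)*((y+a)*(15+(6+x)))) -> ((4*y)*(((y+a)*15)+((y+a)*(6+x))))
Apply DISTRIBUTE at root (target: ((4*y)*(((y+a)*15)+((y+a)*(6+x))))): ((4*y)*(((y+a)*15)+((y+a)*(6+x)))) -> (((4*y)*((y+a)*15))+((4*y)*((y+a)*(6+x))))

Answer: (((4*y)*((y+a)*15))+((4*y)*((y+a)*(6+x))))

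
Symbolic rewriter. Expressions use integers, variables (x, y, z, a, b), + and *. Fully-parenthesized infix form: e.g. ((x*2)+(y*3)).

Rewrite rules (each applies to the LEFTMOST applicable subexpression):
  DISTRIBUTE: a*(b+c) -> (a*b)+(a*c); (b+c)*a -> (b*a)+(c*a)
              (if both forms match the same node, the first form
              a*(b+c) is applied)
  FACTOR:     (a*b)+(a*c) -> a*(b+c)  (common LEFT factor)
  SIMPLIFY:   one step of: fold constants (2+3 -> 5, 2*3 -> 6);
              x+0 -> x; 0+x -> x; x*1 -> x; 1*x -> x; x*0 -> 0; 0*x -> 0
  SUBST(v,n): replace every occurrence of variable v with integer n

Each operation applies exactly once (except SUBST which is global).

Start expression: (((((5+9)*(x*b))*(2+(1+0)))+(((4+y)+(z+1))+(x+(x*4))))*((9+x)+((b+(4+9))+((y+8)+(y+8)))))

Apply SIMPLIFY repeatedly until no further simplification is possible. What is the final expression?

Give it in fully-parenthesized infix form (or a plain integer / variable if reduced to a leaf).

Answer: ((((14*(x*b))*3)+(((4+y)+(z+1))+(x+(x*4))))*((9+x)+((b+13)+((y+8)+(y+8)))))

Derivation:
Start: (((((5+9)*(x*b))*(2+(1+0)))+(((4+y)+(z+1))+(x+(x*4))))*((9+x)+((b+(4+9))+((y+8)+(y+8)))))
Step 1: at LLLL: (5+9) -> 14; overall: (((((5+9)*(x*b))*(2+(1+0)))+(((4+y)+(z+1))+(x+(x*4))))*((9+x)+((b+(4+9))+((y+8)+(y+8))))) -> ((((14*(x*b))*(2+(1+0)))+(((4+y)+(z+1))+(x+(x*4))))*((9+x)+((b+(4+9))+((y+8)+(y+8)))))
Step 2: at LLRR: (1+0) -> 1; overall: ((((14*(x*b))*(2+(1+0)))+(((4+y)+(z+1))+(x+(x*4))))*((9+x)+((b+(4+9))+((y+8)+(y+8))))) -> ((((14*(x*b))*(2+1))+(((4+y)+(z+1))+(x+(x*4))))*((9+x)+((b+(4+9))+((y+8)+(y+8)))))
Step 3: at LLR: (2+1) -> 3; overall: ((((14*(x*b))*(2+1))+(((4+y)+(z+1))+(x+(x*4))))*((9+x)+((b+(4+9))+((y+8)+(y+8))))) -> ((((14*(x*b))*3)+(((4+y)+(z+1))+(x+(x*4))))*((9+x)+((b+(4+9))+((y+8)+(y+8)))))
Step 4: at RRLR: (4+9) -> 13; overall: ((((14*(x*b))*3)+(((4+y)+(z+1))+(x+(x*4))))*((9+x)+((b+(4+9))+((y+8)+(y+8))))) -> ((((14*(x*b))*3)+(((4+y)+(z+1))+(x+(x*4))))*((9+x)+((b+13)+((y+8)+(y+8)))))
Fixed point: ((((14*(x*b))*3)+(((4+y)+(z+1))+(x+(x*4))))*((9+x)+((b+13)+((y+8)+(y+8)))))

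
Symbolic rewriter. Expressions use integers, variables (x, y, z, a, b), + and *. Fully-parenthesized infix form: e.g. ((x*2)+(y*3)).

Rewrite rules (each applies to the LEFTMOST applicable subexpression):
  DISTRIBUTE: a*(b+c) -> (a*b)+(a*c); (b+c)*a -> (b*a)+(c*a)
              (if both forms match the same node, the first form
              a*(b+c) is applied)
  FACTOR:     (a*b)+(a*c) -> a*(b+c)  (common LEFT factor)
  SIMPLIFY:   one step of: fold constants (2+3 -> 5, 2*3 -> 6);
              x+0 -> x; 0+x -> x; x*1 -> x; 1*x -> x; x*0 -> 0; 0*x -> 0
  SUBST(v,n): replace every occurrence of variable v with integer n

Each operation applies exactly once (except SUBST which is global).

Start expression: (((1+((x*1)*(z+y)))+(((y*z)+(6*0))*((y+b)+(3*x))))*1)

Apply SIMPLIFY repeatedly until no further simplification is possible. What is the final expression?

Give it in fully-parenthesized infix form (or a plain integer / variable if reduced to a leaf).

Start: (((1+((x*1)*(z+y)))+(((y*z)+(6*0))*((y+b)+(3*x))))*1)
Step 1: at root: (((1+((x*1)*(z+y)))+(((y*z)+(6*0))*((y+b)+(3*x))))*1) -> ((1+((x*1)*(z+y)))+(((y*z)+(6*0))*((y+b)+(3*x)))); overall: (((1+((x*1)*(z+y)))+(((y*z)+(6*0))*((y+b)+(3*x))))*1) -> ((1+((x*1)*(z+y)))+(((y*z)+(6*0))*((y+b)+(3*x))))
Step 2: at LRL: (x*1) -> x; overall: ((1+((x*1)*(z+y)))+(((y*z)+(6*0))*((y+b)+(3*x)))) -> ((1+(x*(z+y)))+(((y*z)+(6*0))*((y+b)+(3*x))))
Step 3: at RLR: (6*0) -> 0; overall: ((1+(x*(z+y)))+(((y*z)+(6*0))*((y+b)+(3*x)))) -> ((1+(x*(z+y)))+(((y*z)+0)*((y+b)+(3*x))))
Step 4: at RL: ((y*z)+0) -> (y*z); overall: ((1+(x*(z+y)))+(((y*z)+0)*((y+b)+(3*x)))) -> ((1+(x*(z+y)))+((y*z)*((y+b)+(3*x))))
Fixed point: ((1+(x*(z+y)))+((y*z)*((y+b)+(3*x))))

Answer: ((1+(x*(z+y)))+((y*z)*((y+b)+(3*x))))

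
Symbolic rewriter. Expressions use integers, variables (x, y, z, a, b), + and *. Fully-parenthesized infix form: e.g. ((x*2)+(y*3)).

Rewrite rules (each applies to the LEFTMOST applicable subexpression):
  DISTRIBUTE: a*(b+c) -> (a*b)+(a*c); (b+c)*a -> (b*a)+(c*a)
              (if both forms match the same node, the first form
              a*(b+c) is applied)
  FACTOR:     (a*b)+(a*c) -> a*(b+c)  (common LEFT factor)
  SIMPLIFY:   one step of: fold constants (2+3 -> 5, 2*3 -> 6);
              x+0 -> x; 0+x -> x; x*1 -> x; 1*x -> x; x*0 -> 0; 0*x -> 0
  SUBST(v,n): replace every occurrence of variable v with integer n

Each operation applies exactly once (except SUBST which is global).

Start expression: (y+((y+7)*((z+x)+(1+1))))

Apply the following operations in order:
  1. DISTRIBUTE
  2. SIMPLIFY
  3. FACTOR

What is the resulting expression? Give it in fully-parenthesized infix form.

Answer: (y+((y+7)*((z+x)+2)))

Derivation:
Start: (y+((y+7)*((z+x)+(1+1))))
Apply DISTRIBUTE at R (target: ((y+7)*((z+x)+(1+1)))): (y+((y+7)*((z+x)+(1+1)))) -> (y+(((y+7)*(z+x))+((y+7)*(1+1))))
Apply SIMPLIFY at RRR (target: (1+1)): (y+(((y+7)*(z+x))+((y+7)*(1+1)))) -> (y+(((y+7)*(z+x))+((y+7)*2)))
Apply FACTOR at R (target: (((y+7)*(z+x))+((y+7)*2))): (y+(((y+7)*(z+x))+((y+7)*2))) -> (y+((y+7)*((z+x)+2)))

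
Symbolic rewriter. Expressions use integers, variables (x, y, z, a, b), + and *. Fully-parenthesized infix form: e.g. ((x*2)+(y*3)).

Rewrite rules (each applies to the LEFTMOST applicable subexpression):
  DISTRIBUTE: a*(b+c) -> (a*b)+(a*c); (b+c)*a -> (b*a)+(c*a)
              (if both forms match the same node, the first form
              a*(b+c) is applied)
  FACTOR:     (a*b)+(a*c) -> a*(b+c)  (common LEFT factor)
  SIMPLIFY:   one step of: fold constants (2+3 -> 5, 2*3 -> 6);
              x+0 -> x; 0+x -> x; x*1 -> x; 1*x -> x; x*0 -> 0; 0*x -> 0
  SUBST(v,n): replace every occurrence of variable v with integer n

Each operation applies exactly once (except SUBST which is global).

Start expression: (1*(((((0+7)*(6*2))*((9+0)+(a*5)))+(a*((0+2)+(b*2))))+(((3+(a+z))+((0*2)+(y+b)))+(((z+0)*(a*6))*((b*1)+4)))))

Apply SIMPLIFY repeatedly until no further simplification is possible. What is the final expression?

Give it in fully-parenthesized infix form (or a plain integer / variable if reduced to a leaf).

Start: (1*(((((0+7)*(6*2))*((9+0)+(a*5)))+(a*((0+2)+(b*2))))+(((3+(a+z))+((0*2)+(y+b)))+(((z+0)*(a*6))*((b*1)+4)))))
Step 1: at root: (1*(((((0+7)*(6*2))*((9+0)+(a*5)))+(a*((0+2)+(b*2))))+(((3+(a+z))+((0*2)+(y+b)))+(((z+0)*(a*6))*((b*1)+4))))) -> (((((0+7)*(6*2))*((9+0)+(a*5)))+(a*((0+2)+(b*2))))+(((3+(a+z))+((0*2)+(y+b)))+(((z+0)*(a*6))*((b*1)+4)))); overall: (1*(((((0+7)*(6*2))*((9+0)+(a*5)))+(a*((0+2)+(b*2))))+(((3+(a+z))+((0*2)+(y+b)))+(((z+0)*(a*6))*((b*1)+4))))) -> (((((0+7)*(6*2))*((9+0)+(a*5)))+(a*((0+2)+(b*2))))+(((3+(a+z))+((0*2)+(y+b)))+(((z+0)*(a*6))*((b*1)+4))))
Step 2: at LLLL: (0+7) -> 7; overall: (((((0+7)*(6*2))*((9+0)+(a*5)))+(a*((0+2)+(b*2))))+(((3+(a+z))+((0*2)+(y+b)))+(((z+0)*(a*6))*((b*1)+4)))) -> ((((7*(6*2))*((9+0)+(a*5)))+(a*((0+2)+(b*2))))+(((3+(a+z))+((0*2)+(y+b)))+(((z+0)*(a*6))*((b*1)+4))))
Step 3: at LLLR: (6*2) -> 12; overall: ((((7*(6*2))*((9+0)+(a*5)))+(a*((0+2)+(b*2))))+(((3+(a+z))+((0*2)+(y+b)))+(((z+0)*(a*6))*((b*1)+4)))) -> ((((7*12)*((9+0)+(a*5)))+(a*((0+2)+(b*2))))+(((3+(a+z))+((0*2)+(y+b)))+(((z+0)*(a*6))*((b*1)+4))))
Step 4: at LLL: (7*12) -> 84; overall: ((((7*12)*((9+0)+(a*5)))+(a*((0+2)+(b*2))))+(((3+(a+z))+((0*2)+(y+b)))+(((z+0)*(a*6))*((b*1)+4)))) -> (((84*((9+0)+(a*5)))+(a*((0+2)+(b*2))))+(((3+(a+z))+((0*2)+(y+b)))+(((z+0)*(a*6))*((b*1)+4))))
Step 5: at LLRL: (9+0) -> 9; overall: (((84*((9+0)+(a*5)))+(a*((0+2)+(b*2))))+(((3+(a+z))+((0*2)+(y+b)))+(((z+0)*(a*6))*((b*1)+4)))) -> (((84*(9+(a*5)))+(a*((0+2)+(b*2))))+(((3+(a+z))+((0*2)+(y+b)))+(((z+0)*(a*6))*((b*1)+4))))
Step 6: at LRRL: (0+2) -> 2; overall: (((84*(9+(a*5)))+(a*((0+2)+(b*2))))+(((3+(a+z))+((0*2)+(y+b)))+(((z+0)*(a*6))*((b*1)+4)))) -> (((84*(9+(a*5)))+(a*(2+(b*2))))+(((3+(a+z))+((0*2)+(y+b)))+(((z+0)*(a*6))*((b*1)+4))))
Step 7: at RLRL: (0*2) -> 0; overall: (((84*(9+(a*5)))+(a*(2+(b*2))))+(((3+(a+z))+((0*2)+(y+b)))+(((z+0)*(a*6))*((b*1)+4)))) -> (((84*(9+(a*5)))+(a*(2+(b*2))))+(((3+(a+z))+(0+(y+b)))+(((z+0)*(a*6))*((b*1)+4))))
Step 8: at RLR: (0+(y+b)) -> (y+b); overall: (((84*(9+(a*5)))+(a*(2+(b*2))))+(((3+(a+z))+(0+(y+b)))+(((z+0)*(a*6))*((b*1)+4)))) -> (((84*(9+(a*5)))+(a*(2+(b*2))))+(((3+(a+z))+(y+b))+(((z+0)*(a*6))*((b*1)+4))))
Step 9: at RRLL: (z+0) -> z; overall: (((84*(9+(a*5)))+(a*(2+(b*2))))+(((3+(a+z))+(y+b))+(((z+0)*(a*6))*((b*1)+4)))) -> (((84*(9+(a*5)))+(a*(2+(b*2))))+(((3+(a+z))+(y+b))+((z*(a*6))*((b*1)+4))))
Step 10: at RRRL: (b*1) -> b; overall: (((84*(9+(a*5)))+(a*(2+(b*2))))+(((3+(a+z))+(y+b))+((z*(a*6))*((b*1)+4)))) -> (((84*(9+(a*5)))+(a*(2+(b*2))))+(((3+(a+z))+(y+b))+((z*(a*6))*(b+4))))
Fixed point: (((84*(9+(a*5)))+(a*(2+(b*2))))+(((3+(a+z))+(y+b))+((z*(a*6))*(b+4))))

Answer: (((84*(9+(a*5)))+(a*(2+(b*2))))+(((3+(a+z))+(y+b))+((z*(a*6))*(b+4))))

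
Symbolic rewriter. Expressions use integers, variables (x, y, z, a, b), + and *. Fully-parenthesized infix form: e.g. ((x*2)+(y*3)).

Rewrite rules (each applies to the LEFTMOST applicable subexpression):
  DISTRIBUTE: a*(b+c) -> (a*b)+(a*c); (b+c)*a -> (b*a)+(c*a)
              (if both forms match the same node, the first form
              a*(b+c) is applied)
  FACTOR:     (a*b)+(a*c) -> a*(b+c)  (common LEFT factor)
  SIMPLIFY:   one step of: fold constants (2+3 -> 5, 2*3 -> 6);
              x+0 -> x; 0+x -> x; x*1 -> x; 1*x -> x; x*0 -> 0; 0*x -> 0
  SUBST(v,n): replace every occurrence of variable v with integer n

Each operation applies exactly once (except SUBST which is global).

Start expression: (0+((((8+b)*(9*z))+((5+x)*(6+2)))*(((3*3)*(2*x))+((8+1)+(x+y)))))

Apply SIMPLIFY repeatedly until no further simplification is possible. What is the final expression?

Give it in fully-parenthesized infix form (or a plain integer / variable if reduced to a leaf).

Start: (0+((((8+b)*(9*z))+((5+x)*(6+2)))*(((3*3)*(2*x))+((8+1)+(x+y)))))
Step 1: at root: (0+((((8+b)*(9*z))+((5+x)*(6+2)))*(((3*3)*(2*x))+((8+1)+(x+y))))) -> ((((8+b)*(9*z))+((5+x)*(6+2)))*(((3*3)*(2*x))+((8+1)+(x+y)))); overall: (0+((((8+b)*(9*z))+((5+x)*(6+2)))*(((3*3)*(2*x))+((8+1)+(x+y))))) -> ((((8+b)*(9*z))+((5+x)*(6+2)))*(((3*3)*(2*x))+((8+1)+(x+y))))
Step 2: at LRR: (6+2) -> 8; overall: ((((8+b)*(9*z))+((5+x)*(6+2)))*(((3*3)*(2*x))+((8+1)+(x+y)))) -> ((((8+b)*(9*z))+((5+x)*8))*(((3*3)*(2*x))+((8+1)+(x+y))))
Step 3: at RLL: (3*3) -> 9; overall: ((((8+b)*(9*z))+((5+x)*8))*(((3*3)*(2*x))+((8+1)+(x+y)))) -> ((((8+b)*(9*z))+((5+x)*8))*((9*(2*x))+((8+1)+(x+y))))
Step 4: at RRL: (8+1) -> 9; overall: ((((8+b)*(9*z))+((5+x)*8))*((9*(2*x))+((8+1)+(x+y)))) -> ((((8+b)*(9*z))+((5+x)*8))*((9*(2*x))+(9+(x+y))))
Fixed point: ((((8+b)*(9*z))+((5+x)*8))*((9*(2*x))+(9+(x+y))))

Answer: ((((8+b)*(9*z))+((5+x)*8))*((9*(2*x))+(9+(x+y))))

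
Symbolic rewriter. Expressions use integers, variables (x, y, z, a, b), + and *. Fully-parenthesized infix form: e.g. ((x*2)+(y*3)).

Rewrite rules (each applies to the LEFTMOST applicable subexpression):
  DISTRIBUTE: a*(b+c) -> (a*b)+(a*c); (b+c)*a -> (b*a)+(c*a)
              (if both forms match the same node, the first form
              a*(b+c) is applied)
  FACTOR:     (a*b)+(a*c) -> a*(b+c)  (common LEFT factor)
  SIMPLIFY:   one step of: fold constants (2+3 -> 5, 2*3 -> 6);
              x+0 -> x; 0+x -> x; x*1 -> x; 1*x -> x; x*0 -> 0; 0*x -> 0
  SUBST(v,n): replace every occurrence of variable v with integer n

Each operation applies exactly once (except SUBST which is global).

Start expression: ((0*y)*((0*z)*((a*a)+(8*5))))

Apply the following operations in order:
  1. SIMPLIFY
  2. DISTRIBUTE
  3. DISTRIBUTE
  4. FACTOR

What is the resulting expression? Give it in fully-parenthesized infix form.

Start: ((0*y)*((0*z)*((a*a)+(8*5))))
Apply SIMPLIFY at L (target: (0*y)): ((0*y)*((0*z)*((a*a)+(8*5)))) -> (0*((0*z)*((a*a)+(8*5))))
Apply DISTRIBUTE at R (target: ((0*z)*((a*a)+(8*5)))): (0*((0*z)*((a*a)+(8*5)))) -> (0*(((0*z)*(a*a))+((0*z)*(8*5))))
Apply DISTRIBUTE at root (target: (0*(((0*z)*(a*a))+((0*z)*(8*5))))): (0*(((0*z)*(a*a))+((0*z)*(8*5)))) -> ((0*((0*z)*(a*a)))+(0*((0*z)*(8*5))))
Apply FACTOR at root (target: ((0*((0*z)*(a*a)))+(0*((0*z)*(8*5))))): ((0*((0*z)*(a*a)))+(0*((0*z)*(8*5)))) -> (0*(((0*z)*(a*a))+((0*z)*(8*5))))

Answer: (0*(((0*z)*(a*a))+((0*z)*(8*5))))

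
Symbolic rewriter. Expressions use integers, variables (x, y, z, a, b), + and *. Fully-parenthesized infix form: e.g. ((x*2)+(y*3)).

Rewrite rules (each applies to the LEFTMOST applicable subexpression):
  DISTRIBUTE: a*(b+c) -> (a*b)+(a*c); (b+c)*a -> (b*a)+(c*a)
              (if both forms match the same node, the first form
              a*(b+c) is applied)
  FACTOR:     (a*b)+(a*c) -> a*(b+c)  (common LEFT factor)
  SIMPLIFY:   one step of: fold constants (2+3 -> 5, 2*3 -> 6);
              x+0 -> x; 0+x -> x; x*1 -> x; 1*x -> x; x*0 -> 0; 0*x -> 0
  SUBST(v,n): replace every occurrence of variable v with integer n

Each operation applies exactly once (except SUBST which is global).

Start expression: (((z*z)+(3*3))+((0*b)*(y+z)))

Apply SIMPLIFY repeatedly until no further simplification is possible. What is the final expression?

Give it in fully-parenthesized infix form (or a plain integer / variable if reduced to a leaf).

Start: (((z*z)+(3*3))+((0*b)*(y+z)))
Step 1: at LR: (3*3) -> 9; overall: (((z*z)+(3*3))+((0*b)*(y+z))) -> (((z*z)+9)+((0*b)*(y+z)))
Step 2: at RL: (0*b) -> 0; overall: (((z*z)+9)+((0*b)*(y+z))) -> (((z*z)+9)+(0*(y+z)))
Step 3: at R: (0*(y+z)) -> 0; overall: (((z*z)+9)+(0*(y+z))) -> (((z*z)+9)+0)
Step 4: at root: (((z*z)+9)+0) -> ((z*z)+9); overall: (((z*z)+9)+0) -> ((z*z)+9)
Fixed point: ((z*z)+9)

Answer: ((z*z)+9)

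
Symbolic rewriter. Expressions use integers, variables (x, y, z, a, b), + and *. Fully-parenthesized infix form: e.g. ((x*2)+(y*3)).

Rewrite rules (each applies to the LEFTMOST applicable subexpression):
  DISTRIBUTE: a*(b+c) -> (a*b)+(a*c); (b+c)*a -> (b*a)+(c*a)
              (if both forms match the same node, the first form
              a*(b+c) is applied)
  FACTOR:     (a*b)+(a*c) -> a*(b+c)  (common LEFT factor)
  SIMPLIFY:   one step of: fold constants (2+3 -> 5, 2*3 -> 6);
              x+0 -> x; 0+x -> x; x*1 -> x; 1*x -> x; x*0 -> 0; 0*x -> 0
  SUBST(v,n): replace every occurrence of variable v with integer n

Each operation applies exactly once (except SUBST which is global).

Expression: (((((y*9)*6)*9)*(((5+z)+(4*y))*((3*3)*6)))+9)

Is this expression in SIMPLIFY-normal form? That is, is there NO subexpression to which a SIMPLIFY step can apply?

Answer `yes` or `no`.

Answer: no

Derivation:
Expression: (((((y*9)*6)*9)*(((5+z)+(4*y))*((3*3)*6)))+9)
Scanning for simplifiable subexpressions (pre-order)...
  at root: (((((y*9)*6)*9)*(((5+z)+(4*y))*((3*3)*6)))+9) (not simplifiable)
  at L: ((((y*9)*6)*9)*(((5+z)+(4*y))*((3*3)*6))) (not simplifiable)
  at LL: (((y*9)*6)*9) (not simplifiable)
  at LLL: ((y*9)*6) (not simplifiable)
  at LLLL: (y*9) (not simplifiable)
  at LR: (((5+z)+(4*y))*((3*3)*6)) (not simplifiable)
  at LRL: ((5+z)+(4*y)) (not simplifiable)
  at LRLL: (5+z) (not simplifiable)
  at LRLR: (4*y) (not simplifiable)
  at LRR: ((3*3)*6) (not simplifiable)
  at LRRL: (3*3) (SIMPLIFIABLE)
Found simplifiable subexpr at path LRRL: (3*3)
One SIMPLIFY step would give: (((((y*9)*6)*9)*(((5+z)+(4*y))*(9*6)))+9)
-> NOT in normal form.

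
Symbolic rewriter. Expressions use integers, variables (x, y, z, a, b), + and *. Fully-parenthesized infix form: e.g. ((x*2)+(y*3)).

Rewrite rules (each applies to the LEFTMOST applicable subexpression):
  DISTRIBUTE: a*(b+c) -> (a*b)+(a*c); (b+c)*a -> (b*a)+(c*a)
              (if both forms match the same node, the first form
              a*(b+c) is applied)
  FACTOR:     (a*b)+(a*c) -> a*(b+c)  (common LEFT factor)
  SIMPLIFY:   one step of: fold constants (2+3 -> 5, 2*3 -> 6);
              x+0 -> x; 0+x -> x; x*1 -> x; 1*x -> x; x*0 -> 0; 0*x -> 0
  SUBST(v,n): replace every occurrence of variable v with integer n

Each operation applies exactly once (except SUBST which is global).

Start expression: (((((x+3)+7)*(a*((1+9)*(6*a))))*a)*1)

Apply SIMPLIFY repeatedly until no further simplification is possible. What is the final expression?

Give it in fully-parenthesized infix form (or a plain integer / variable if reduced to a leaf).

Start: (((((x+3)+7)*(a*((1+9)*(6*a))))*a)*1)
Step 1: at root: (((((x+3)+7)*(a*((1+9)*(6*a))))*a)*1) -> ((((x+3)+7)*(a*((1+9)*(6*a))))*a); overall: (((((x+3)+7)*(a*((1+9)*(6*a))))*a)*1) -> ((((x+3)+7)*(a*((1+9)*(6*a))))*a)
Step 2: at LRRL: (1+9) -> 10; overall: ((((x+3)+7)*(a*((1+9)*(6*a))))*a) -> ((((x+3)+7)*(a*(10*(6*a))))*a)
Fixed point: ((((x+3)+7)*(a*(10*(6*a))))*a)

Answer: ((((x+3)+7)*(a*(10*(6*a))))*a)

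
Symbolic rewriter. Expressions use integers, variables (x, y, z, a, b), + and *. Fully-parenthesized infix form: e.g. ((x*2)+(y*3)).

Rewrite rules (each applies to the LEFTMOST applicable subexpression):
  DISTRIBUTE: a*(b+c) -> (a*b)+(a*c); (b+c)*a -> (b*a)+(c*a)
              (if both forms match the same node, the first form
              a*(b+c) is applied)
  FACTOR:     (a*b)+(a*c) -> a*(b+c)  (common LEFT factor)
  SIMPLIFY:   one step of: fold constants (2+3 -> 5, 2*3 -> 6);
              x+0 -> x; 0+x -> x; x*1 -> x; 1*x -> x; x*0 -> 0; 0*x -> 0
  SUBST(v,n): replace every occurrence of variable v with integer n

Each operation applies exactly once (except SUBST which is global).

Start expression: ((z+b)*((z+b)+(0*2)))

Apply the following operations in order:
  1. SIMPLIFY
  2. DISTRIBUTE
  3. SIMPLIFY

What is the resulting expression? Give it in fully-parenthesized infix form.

Answer: (((z+b)*(z+b))+0)

Derivation:
Start: ((z+b)*((z+b)+(0*2)))
Apply SIMPLIFY at RR (target: (0*2)): ((z+b)*((z+b)+(0*2))) -> ((z+b)*((z+b)+0))
Apply DISTRIBUTE at root (target: ((z+b)*((z+b)+0))): ((z+b)*((z+b)+0)) -> (((z+b)*(z+b))+((z+b)*0))
Apply SIMPLIFY at R (target: ((z+b)*0)): (((z+b)*(z+b))+((z+b)*0)) -> (((z+b)*(z+b))+0)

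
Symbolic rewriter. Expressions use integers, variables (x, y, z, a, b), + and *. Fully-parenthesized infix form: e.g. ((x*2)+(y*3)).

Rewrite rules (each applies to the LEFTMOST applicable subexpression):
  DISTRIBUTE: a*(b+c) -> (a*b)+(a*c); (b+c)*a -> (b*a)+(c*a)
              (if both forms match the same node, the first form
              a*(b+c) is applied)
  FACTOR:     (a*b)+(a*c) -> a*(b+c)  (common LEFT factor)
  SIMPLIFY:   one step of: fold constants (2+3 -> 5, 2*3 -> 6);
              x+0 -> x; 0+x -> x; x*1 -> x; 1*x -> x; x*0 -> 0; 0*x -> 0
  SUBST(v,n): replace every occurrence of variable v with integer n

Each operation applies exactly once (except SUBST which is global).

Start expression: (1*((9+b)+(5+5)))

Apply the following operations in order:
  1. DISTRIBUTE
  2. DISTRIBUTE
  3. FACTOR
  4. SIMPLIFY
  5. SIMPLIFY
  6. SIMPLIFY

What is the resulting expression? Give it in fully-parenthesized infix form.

Start: (1*((9+b)+(5+5)))
Apply DISTRIBUTE at root (target: (1*((9+b)+(5+5)))): (1*((9+b)+(5+5))) -> ((1*(9+b))+(1*(5+5)))
Apply DISTRIBUTE at L (target: (1*(9+b))): ((1*(9+b))+(1*(5+5))) -> (((1*9)+(1*b))+(1*(5+5)))
Apply FACTOR at L (target: ((1*9)+(1*b))): (((1*9)+(1*b))+(1*(5+5))) -> ((1*(9+b))+(1*(5+5)))
Apply SIMPLIFY at L (target: (1*(9+b))): ((1*(9+b))+(1*(5+5))) -> ((9+b)+(1*(5+5)))
Apply SIMPLIFY at R (target: (1*(5+5))): ((9+b)+(1*(5+5))) -> ((9+b)+(5+5))
Apply SIMPLIFY at R (target: (5+5)): ((9+b)+(5+5)) -> ((9+b)+10)

Answer: ((9+b)+10)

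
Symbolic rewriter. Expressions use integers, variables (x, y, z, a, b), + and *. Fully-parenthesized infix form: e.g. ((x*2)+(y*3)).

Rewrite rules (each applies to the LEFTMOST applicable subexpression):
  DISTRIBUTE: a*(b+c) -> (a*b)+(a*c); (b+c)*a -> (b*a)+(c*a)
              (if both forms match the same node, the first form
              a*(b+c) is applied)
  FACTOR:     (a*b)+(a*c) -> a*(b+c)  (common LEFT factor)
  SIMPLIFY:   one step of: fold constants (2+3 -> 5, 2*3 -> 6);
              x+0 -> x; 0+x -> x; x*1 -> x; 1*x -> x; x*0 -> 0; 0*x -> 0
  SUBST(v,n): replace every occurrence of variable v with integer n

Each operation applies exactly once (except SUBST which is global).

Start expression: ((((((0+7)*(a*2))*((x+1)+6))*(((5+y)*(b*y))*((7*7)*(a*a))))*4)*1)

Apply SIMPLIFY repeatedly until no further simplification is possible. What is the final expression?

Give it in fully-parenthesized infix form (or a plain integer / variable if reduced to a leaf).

Answer: ((((7*(a*2))*((x+1)+6))*(((5+y)*(b*y))*(49*(a*a))))*4)

Derivation:
Start: ((((((0+7)*(a*2))*((x+1)+6))*(((5+y)*(b*y))*((7*7)*(a*a))))*4)*1)
Step 1: at root: ((((((0+7)*(a*2))*((x+1)+6))*(((5+y)*(b*y))*((7*7)*(a*a))))*4)*1) -> (((((0+7)*(a*2))*((x+1)+6))*(((5+y)*(b*y))*((7*7)*(a*a))))*4); overall: ((((((0+7)*(a*2))*((x+1)+6))*(((5+y)*(b*y))*((7*7)*(a*a))))*4)*1) -> (((((0+7)*(a*2))*((x+1)+6))*(((5+y)*(b*y))*((7*7)*(a*a))))*4)
Step 2: at LLLL: (0+7) -> 7; overall: (((((0+7)*(a*2))*((x+1)+6))*(((5+y)*(b*y))*((7*7)*(a*a))))*4) -> ((((7*(a*2))*((x+1)+6))*(((5+y)*(b*y))*((7*7)*(a*a))))*4)
Step 3: at LRRL: (7*7) -> 49; overall: ((((7*(a*2))*((x+1)+6))*(((5+y)*(b*y))*((7*7)*(a*a))))*4) -> ((((7*(a*2))*((x+1)+6))*(((5+y)*(b*y))*(49*(a*a))))*4)
Fixed point: ((((7*(a*2))*((x+1)+6))*(((5+y)*(b*y))*(49*(a*a))))*4)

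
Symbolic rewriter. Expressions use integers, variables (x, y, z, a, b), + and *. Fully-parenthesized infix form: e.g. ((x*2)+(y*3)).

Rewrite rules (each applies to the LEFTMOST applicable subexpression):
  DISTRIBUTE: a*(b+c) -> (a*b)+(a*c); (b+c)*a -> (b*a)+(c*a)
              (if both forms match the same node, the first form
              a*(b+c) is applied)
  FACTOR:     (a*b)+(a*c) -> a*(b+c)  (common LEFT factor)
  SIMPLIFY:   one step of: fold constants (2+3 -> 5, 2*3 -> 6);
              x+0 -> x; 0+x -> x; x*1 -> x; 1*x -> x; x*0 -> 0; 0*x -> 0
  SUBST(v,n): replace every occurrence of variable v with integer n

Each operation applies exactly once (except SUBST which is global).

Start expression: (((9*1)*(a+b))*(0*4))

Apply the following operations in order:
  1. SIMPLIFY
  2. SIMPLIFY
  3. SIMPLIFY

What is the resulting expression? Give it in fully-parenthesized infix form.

Answer: 0

Derivation:
Start: (((9*1)*(a+b))*(0*4))
Apply SIMPLIFY at LL (target: (9*1)): (((9*1)*(a+b))*(0*4)) -> ((9*(a+b))*(0*4))
Apply SIMPLIFY at R (target: (0*4)): ((9*(a+b))*(0*4)) -> ((9*(a+b))*0)
Apply SIMPLIFY at root (target: ((9*(a+b))*0)): ((9*(a+b))*0) -> 0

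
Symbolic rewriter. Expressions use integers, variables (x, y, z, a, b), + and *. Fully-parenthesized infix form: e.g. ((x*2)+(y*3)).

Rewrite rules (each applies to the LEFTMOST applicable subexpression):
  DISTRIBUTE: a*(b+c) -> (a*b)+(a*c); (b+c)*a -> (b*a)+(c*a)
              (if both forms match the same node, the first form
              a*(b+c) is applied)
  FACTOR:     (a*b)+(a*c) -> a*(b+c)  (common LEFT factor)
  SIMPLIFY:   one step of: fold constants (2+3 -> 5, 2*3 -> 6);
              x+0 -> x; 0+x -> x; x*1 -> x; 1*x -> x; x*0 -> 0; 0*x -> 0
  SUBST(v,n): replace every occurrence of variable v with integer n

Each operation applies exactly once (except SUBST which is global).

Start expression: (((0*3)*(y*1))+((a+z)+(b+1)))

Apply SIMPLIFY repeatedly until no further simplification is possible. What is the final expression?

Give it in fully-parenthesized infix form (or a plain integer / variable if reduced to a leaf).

Answer: ((a+z)+(b+1))

Derivation:
Start: (((0*3)*(y*1))+((a+z)+(b+1)))
Step 1: at LL: (0*3) -> 0; overall: (((0*3)*(y*1))+((a+z)+(b+1))) -> ((0*(y*1))+((a+z)+(b+1)))
Step 2: at L: (0*(y*1)) -> 0; overall: ((0*(y*1))+((a+z)+(b+1))) -> (0+((a+z)+(b+1)))
Step 3: at root: (0+((a+z)+(b+1))) -> ((a+z)+(b+1)); overall: (0+((a+z)+(b+1))) -> ((a+z)+(b+1))
Fixed point: ((a+z)+(b+1))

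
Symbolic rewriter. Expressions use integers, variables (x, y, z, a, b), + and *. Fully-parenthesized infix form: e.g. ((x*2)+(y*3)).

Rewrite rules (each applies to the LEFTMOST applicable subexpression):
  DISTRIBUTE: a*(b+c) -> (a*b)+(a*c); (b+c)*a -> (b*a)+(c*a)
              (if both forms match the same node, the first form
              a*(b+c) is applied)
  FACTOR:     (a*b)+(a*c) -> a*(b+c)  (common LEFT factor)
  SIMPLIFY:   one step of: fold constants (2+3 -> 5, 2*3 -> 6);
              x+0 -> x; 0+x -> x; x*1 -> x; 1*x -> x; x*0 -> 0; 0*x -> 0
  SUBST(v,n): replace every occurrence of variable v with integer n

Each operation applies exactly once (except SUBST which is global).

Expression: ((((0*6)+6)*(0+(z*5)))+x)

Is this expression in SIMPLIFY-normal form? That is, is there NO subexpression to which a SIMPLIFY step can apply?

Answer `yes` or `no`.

Answer: no

Derivation:
Expression: ((((0*6)+6)*(0+(z*5)))+x)
Scanning for simplifiable subexpressions (pre-order)...
  at root: ((((0*6)+6)*(0+(z*5)))+x) (not simplifiable)
  at L: (((0*6)+6)*(0+(z*5))) (not simplifiable)
  at LL: ((0*6)+6) (not simplifiable)
  at LLL: (0*6) (SIMPLIFIABLE)
  at LR: (0+(z*5)) (SIMPLIFIABLE)
  at LRR: (z*5) (not simplifiable)
Found simplifiable subexpr at path LLL: (0*6)
One SIMPLIFY step would give: (((0+6)*(0+(z*5)))+x)
-> NOT in normal form.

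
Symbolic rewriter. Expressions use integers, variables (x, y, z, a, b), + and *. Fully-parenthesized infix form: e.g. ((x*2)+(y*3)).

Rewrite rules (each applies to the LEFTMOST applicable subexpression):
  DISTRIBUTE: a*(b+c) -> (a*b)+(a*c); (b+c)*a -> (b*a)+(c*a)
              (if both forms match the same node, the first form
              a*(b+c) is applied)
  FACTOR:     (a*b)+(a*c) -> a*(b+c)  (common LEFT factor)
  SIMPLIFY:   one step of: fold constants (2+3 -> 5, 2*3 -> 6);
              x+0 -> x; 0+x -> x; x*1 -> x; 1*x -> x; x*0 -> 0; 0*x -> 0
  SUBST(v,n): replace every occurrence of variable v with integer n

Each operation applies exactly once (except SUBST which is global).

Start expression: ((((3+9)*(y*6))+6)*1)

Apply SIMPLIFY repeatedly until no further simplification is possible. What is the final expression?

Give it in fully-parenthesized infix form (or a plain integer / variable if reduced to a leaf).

Start: ((((3+9)*(y*6))+6)*1)
Step 1: at root: ((((3+9)*(y*6))+6)*1) -> (((3+9)*(y*6))+6); overall: ((((3+9)*(y*6))+6)*1) -> (((3+9)*(y*6))+6)
Step 2: at LL: (3+9) -> 12; overall: (((3+9)*(y*6))+6) -> ((12*(y*6))+6)
Fixed point: ((12*(y*6))+6)

Answer: ((12*(y*6))+6)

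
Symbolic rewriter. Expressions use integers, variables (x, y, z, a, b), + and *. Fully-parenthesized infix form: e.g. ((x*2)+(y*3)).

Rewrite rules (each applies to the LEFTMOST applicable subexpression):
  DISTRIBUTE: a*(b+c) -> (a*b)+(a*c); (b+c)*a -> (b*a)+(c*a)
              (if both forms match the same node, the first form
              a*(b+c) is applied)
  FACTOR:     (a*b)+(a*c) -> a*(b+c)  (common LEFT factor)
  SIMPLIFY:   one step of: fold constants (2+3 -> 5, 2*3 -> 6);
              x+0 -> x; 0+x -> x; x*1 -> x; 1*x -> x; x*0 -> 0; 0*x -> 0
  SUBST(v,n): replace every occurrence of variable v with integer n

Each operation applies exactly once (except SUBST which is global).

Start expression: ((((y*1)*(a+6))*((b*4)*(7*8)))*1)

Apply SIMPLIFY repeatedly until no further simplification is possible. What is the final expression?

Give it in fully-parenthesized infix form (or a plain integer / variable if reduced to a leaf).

Start: ((((y*1)*(a+6))*((b*4)*(7*8)))*1)
Step 1: at root: ((((y*1)*(a+6))*((b*4)*(7*8)))*1) -> (((y*1)*(a+6))*((b*4)*(7*8))); overall: ((((y*1)*(a+6))*((b*4)*(7*8)))*1) -> (((y*1)*(a+6))*((b*4)*(7*8)))
Step 2: at LL: (y*1) -> y; overall: (((y*1)*(a+6))*((b*4)*(7*8))) -> ((y*(a+6))*((b*4)*(7*8)))
Step 3: at RR: (7*8) -> 56; overall: ((y*(a+6))*((b*4)*(7*8))) -> ((y*(a+6))*((b*4)*56))
Fixed point: ((y*(a+6))*((b*4)*56))

Answer: ((y*(a+6))*((b*4)*56))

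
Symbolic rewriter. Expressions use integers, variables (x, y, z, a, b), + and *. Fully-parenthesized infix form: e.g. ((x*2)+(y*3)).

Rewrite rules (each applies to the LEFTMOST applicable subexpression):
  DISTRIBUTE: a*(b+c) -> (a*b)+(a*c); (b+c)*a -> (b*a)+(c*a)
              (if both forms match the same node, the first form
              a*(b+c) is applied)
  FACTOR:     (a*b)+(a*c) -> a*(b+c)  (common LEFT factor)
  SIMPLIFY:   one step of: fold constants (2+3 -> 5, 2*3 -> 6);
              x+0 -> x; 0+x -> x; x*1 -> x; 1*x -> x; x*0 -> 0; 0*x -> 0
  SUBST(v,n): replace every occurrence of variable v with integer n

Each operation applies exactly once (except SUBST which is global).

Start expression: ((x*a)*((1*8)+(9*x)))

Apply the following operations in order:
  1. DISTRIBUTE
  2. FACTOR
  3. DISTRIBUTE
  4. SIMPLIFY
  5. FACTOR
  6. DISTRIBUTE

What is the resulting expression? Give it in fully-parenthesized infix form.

Start: ((x*a)*((1*8)+(9*x)))
Apply DISTRIBUTE at root (target: ((x*a)*((1*8)+(9*x)))): ((x*a)*((1*8)+(9*x))) -> (((x*a)*(1*8))+((x*a)*(9*x)))
Apply FACTOR at root (target: (((x*a)*(1*8))+((x*a)*(9*x)))): (((x*a)*(1*8))+((x*a)*(9*x))) -> ((x*a)*((1*8)+(9*x)))
Apply DISTRIBUTE at root (target: ((x*a)*((1*8)+(9*x)))): ((x*a)*((1*8)+(9*x))) -> (((x*a)*(1*8))+((x*a)*(9*x)))
Apply SIMPLIFY at LR (target: (1*8)): (((x*a)*(1*8))+((x*a)*(9*x))) -> (((x*a)*8)+((x*a)*(9*x)))
Apply FACTOR at root (target: (((x*a)*8)+((x*a)*(9*x)))): (((x*a)*8)+((x*a)*(9*x))) -> ((x*a)*(8+(9*x)))
Apply DISTRIBUTE at root (target: ((x*a)*(8+(9*x)))): ((x*a)*(8+(9*x))) -> (((x*a)*8)+((x*a)*(9*x)))

Answer: (((x*a)*8)+((x*a)*(9*x)))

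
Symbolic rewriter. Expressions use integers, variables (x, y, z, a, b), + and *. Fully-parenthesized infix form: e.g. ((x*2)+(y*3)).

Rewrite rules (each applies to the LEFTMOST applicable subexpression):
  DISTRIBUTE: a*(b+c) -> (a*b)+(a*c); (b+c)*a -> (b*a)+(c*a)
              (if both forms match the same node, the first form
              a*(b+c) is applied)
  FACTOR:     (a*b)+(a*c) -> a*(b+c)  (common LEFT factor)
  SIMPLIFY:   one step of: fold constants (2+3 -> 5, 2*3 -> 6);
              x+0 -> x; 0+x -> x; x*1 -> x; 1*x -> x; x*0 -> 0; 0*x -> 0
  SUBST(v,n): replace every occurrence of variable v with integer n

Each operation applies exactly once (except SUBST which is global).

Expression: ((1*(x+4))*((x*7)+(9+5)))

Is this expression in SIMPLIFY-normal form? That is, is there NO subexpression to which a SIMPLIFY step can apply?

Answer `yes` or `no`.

Answer: no

Derivation:
Expression: ((1*(x+4))*((x*7)+(9+5)))
Scanning for simplifiable subexpressions (pre-order)...
  at root: ((1*(x+4))*((x*7)+(9+5))) (not simplifiable)
  at L: (1*(x+4)) (SIMPLIFIABLE)
  at LR: (x+4) (not simplifiable)
  at R: ((x*7)+(9+5)) (not simplifiable)
  at RL: (x*7) (not simplifiable)
  at RR: (9+5) (SIMPLIFIABLE)
Found simplifiable subexpr at path L: (1*(x+4))
One SIMPLIFY step would give: ((x+4)*((x*7)+(9+5)))
-> NOT in normal form.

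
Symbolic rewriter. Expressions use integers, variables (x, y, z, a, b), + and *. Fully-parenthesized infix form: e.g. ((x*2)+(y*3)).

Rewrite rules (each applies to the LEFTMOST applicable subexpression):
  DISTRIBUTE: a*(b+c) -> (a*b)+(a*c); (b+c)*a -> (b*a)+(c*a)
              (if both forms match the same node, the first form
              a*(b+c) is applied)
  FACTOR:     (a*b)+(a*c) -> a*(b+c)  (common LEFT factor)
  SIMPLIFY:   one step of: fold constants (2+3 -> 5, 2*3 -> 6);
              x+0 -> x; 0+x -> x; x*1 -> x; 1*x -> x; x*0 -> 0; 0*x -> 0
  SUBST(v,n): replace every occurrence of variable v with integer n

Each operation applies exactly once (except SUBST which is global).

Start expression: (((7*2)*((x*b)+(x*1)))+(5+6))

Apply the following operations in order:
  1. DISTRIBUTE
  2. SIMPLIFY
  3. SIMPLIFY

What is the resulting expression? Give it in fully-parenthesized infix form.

Start: (((7*2)*((x*b)+(x*1)))+(5+6))
Apply DISTRIBUTE at L (target: ((7*2)*((x*b)+(x*1)))): (((7*2)*((x*b)+(x*1)))+(5+6)) -> ((((7*2)*(x*b))+((7*2)*(x*1)))+(5+6))
Apply SIMPLIFY at LLL (target: (7*2)): ((((7*2)*(x*b))+((7*2)*(x*1)))+(5+6)) -> (((14*(x*b))+((7*2)*(x*1)))+(5+6))
Apply SIMPLIFY at LRL (target: (7*2)): (((14*(x*b))+((7*2)*(x*1)))+(5+6)) -> (((14*(x*b))+(14*(x*1)))+(5+6))

Answer: (((14*(x*b))+(14*(x*1)))+(5+6))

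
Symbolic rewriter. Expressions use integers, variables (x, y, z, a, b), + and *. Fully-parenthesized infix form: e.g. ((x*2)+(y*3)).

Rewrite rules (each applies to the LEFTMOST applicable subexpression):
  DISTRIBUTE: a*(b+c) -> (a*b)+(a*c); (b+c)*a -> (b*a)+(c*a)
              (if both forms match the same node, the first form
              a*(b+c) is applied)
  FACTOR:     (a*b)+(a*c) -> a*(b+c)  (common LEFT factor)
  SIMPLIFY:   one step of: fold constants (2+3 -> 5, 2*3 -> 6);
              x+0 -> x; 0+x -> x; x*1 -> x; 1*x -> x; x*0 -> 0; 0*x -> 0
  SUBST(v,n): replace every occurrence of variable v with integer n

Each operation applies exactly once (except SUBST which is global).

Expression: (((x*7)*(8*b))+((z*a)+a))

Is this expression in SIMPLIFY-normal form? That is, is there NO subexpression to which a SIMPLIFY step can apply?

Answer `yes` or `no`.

Answer: yes

Derivation:
Expression: (((x*7)*(8*b))+((z*a)+a))
Scanning for simplifiable subexpressions (pre-order)...
  at root: (((x*7)*(8*b))+((z*a)+a)) (not simplifiable)
  at L: ((x*7)*(8*b)) (not simplifiable)
  at LL: (x*7) (not simplifiable)
  at LR: (8*b) (not simplifiable)
  at R: ((z*a)+a) (not simplifiable)
  at RL: (z*a) (not simplifiable)
Result: no simplifiable subexpression found -> normal form.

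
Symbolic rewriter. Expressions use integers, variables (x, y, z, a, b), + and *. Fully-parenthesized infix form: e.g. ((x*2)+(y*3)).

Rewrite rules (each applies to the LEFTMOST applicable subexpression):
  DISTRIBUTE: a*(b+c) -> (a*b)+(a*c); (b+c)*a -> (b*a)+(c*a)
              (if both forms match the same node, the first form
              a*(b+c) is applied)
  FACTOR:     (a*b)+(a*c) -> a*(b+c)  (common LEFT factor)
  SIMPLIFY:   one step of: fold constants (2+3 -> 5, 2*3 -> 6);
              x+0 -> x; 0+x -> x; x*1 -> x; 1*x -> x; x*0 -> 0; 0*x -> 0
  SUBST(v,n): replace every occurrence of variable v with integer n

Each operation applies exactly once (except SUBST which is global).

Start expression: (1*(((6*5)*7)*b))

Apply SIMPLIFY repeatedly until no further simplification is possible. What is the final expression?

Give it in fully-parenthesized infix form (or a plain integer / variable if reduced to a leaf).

Answer: (210*b)

Derivation:
Start: (1*(((6*5)*7)*b))
Step 1: at root: (1*(((6*5)*7)*b)) -> (((6*5)*7)*b); overall: (1*(((6*5)*7)*b)) -> (((6*5)*7)*b)
Step 2: at LL: (6*5) -> 30; overall: (((6*5)*7)*b) -> ((30*7)*b)
Step 3: at L: (30*7) -> 210; overall: ((30*7)*b) -> (210*b)
Fixed point: (210*b)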